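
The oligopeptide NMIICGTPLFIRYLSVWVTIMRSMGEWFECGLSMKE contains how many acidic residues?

3

Aspartate (D) and glutamate (E) have carboxylic-acid side chains and are the acidic amino acids.
Matching residues: E26, E29, E36.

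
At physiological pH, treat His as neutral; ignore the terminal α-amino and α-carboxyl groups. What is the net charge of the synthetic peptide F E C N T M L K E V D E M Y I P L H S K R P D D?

The side chains ionized at physiological pH are Lys/Arg (+1) and Asp/Glu (−1); with His treated as neutral, nothing else contributes.
Positive (K, R): K8, K20, R21 → +3.
Negative (D, E): E2, E9, D11, E12, D23, D24 → −6.
Net charge = (+3) + (−6) = −3.

-3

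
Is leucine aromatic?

Phenylalanine (F), tryptophan (W), and tyrosine (Y) have aromatic ring side chains.
Leucine is not in this group.

No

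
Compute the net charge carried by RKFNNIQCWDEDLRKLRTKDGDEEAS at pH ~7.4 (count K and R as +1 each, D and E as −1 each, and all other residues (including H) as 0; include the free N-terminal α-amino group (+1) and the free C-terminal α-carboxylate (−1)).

Positive (K, R): R1, K2, R14, K15, R17, K19 → +6.
Negative (D, E): D10, E11, D12, D20, D22, E23, E24 → −7.
The N-terminus (+1) and C-terminus (−1) cancel.
Net charge = (+6) + (−7) = −1.

-1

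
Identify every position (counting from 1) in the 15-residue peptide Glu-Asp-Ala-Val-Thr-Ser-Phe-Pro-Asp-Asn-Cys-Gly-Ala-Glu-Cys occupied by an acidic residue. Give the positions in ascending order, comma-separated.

The acidic residues are Asp (D) and Glu (E), whose side chains end in a carboxylate group.
Matching residues: Glu1, Asp2, Asp9, Glu14.

1, 2, 9, 14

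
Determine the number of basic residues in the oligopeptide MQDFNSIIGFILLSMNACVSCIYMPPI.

Lysine (K), arginine (R), and histidine (H) have basic, nitrogen-containing side chains.
None of the 27 residues belong to this group.

0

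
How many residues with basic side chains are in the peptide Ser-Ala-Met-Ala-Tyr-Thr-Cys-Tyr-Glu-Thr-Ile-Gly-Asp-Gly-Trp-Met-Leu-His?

The basic amino acids are Lys (K), Arg (R), and His (H).
Matching residues: His18.

1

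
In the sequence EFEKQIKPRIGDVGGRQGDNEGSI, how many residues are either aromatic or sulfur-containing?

1

Aromatic: F, W, Y. Sulfur-containing: C, M.
Aromatic residues here: F2 (1).
Sulfur-containing residues here: none (0).
The two groups share no amino acid, so total = 1 + 0 = 1.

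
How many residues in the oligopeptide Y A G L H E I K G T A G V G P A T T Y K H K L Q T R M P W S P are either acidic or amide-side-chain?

2

Acidic: D, E. Amide-side-chain: N, Q.
Acidic residues here: E6 (1).
Amide-side-chain residues here: Q24 (1).
The two groups share no amino acid, so total = 1 + 1 = 2.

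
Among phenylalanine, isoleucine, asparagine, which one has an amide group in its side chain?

asparagine

Only N (asparagine) and Q (glutamine) carry a side-chain carboxamide.
Of the listed options, only asparagine belongs to this group.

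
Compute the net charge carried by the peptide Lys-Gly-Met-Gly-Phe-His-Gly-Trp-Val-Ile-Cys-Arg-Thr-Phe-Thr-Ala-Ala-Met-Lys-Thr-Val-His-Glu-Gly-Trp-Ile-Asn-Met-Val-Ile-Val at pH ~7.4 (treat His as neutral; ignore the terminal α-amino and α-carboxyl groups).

Near pH 7.4, K and R contribute +1 each, D and E contribute −1 each, and every other side chain (His included, as stated) is uncharged.
Positive (K, R): Lys1, Arg12, Lys19 → +3.
Negative (D, E): Glu23 → −1.
Net charge = (+3) + (−1) = +2.

+2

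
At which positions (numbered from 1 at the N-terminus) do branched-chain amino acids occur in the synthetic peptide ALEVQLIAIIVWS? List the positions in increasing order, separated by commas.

Valine (V), leucine (L), and isoleucine (I) are the branched-chain amino acids.
Matching residues: L2, V4, L6, I7, I9, I10, V11.

2, 4, 6, 7, 9, 10, 11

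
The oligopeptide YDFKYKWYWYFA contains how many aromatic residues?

The aromatic amino acids are Phe (F, benzyl), Trp (W, indole), and Tyr (Y, phenol).
Matching residues: Y1, F3, Y5, W7, Y8, W9, Y10, F11.

8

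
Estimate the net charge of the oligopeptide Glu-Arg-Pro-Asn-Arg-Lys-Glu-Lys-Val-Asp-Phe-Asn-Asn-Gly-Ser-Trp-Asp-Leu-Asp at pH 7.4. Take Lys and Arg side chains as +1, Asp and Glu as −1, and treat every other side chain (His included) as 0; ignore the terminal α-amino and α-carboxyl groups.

-1

Positive (K, R): Arg2, Arg5, Lys6, Lys8 → +4.
Negative (D, E): Glu1, Glu7, Asp10, Asp17, Asp19 → −5.
Net charge = (+4) + (−5) = −1.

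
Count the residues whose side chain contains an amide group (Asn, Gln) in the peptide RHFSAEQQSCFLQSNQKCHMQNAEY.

Matching residues: Q7, Q8, Q13, N15, Q16, Q21, N22.

7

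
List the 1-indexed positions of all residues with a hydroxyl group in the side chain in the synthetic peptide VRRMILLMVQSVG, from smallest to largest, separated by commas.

The –OH-bearing residues are Ser, Thr (aliphatic alcohols), and Tyr (phenol).
Matching residues: S11.

11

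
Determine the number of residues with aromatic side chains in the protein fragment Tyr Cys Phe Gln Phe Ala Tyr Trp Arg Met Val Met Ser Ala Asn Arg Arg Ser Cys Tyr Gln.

The aromatic amino acids are Phe (F, benzyl), Trp (W, indole), and Tyr (Y, phenol).
Matching residues: Tyr1, Phe3, Phe5, Tyr7, Trp8, Tyr20.

6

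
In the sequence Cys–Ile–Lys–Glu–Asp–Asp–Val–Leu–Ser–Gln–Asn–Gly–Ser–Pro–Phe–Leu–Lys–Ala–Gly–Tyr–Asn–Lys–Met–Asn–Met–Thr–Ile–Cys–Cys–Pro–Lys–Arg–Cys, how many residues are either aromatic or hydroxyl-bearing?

5

Aromatic: F, W, Y. Hydroxyl-bearing: S, T, Y.
Aromatic residues here: Phe15, Tyr20 (2).
Hydroxyl-bearing residues here: Ser9, Ser13, Tyr20, Thr26 (4).
Y is in both groups, so the 1 Y residue must not be double-counted.
Total = 2 + 4 − 1 = 5.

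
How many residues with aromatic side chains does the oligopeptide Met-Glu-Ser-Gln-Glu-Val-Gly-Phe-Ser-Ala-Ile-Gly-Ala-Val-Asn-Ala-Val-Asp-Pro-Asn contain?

1

The aromatic amino acids are Phe (F, benzyl), Trp (W, indole), and Tyr (Y, phenol).
Matching residues: Phe8.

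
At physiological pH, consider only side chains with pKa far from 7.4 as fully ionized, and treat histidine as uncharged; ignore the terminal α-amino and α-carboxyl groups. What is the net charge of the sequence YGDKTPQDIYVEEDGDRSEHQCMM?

At pH ~7.4 the Lys and Arg side chains are protonated (+1), the Asp and Glu side chains are deprotonated (−1), and with His taken as neutral all other side chains carry no charge.
Positive (K, R): K4, R17 → +2.
Negative (D, E): D3, D8, E12, E13, D14, D16, E19 → −7.
Net charge = (+2) + (−7) = −5.

-5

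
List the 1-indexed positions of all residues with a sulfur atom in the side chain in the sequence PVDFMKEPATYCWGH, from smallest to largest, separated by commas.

Only Cys (C) and Met (M) have a sulfur atom in the side chain.
Matching residues: M5, C12.

5, 12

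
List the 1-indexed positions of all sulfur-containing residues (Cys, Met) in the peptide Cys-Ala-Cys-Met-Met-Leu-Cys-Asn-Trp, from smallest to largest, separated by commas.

1, 3, 4, 5, 7

Matching residues: Cys1, Cys3, Met4, Met5, Cys7.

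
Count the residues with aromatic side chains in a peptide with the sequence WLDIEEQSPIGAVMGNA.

The aromatic amino acids are Phe (F, benzyl), Trp (W, indole), and Tyr (Y, phenol).
Matching residues: W1.

1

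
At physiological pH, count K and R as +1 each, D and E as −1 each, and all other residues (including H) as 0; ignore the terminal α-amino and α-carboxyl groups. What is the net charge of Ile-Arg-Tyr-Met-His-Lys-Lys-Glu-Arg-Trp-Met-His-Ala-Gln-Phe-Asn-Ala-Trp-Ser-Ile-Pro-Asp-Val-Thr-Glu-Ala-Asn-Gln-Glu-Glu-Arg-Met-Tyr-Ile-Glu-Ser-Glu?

-2

Positive (K, R): Arg2, Lys6, Lys7, Arg9, Arg31 → +5.
Negative (D, E): Glu8, Asp22, Glu25, Glu29, Glu30, Glu35, Glu37 → −7.
Net charge = (+5) + (−7) = −2.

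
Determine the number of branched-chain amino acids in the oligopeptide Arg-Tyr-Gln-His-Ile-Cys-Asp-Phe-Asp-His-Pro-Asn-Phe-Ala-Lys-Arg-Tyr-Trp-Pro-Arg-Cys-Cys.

V, L, and I make up the branched-chain aliphatic group.
Matching residues: Ile5.

1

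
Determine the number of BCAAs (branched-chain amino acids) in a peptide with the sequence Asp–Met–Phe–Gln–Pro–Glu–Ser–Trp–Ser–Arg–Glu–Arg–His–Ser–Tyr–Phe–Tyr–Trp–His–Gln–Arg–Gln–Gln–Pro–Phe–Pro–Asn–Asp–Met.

0

V, L, and I make up the branched-chain aliphatic group.
None of the 29 residues belong to this group.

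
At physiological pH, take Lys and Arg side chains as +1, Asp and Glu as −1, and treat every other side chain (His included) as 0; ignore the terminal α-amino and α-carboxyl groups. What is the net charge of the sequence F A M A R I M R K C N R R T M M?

Positive (K, R): R5, R8, K9, R12, R13 → +5.
Negative (D, E): none → −0.
Net charge = (+5) + (−0) = +5.

+5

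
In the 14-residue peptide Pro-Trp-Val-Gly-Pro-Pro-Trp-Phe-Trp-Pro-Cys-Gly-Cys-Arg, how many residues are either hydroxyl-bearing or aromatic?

Hydroxyl-bearing: S, T, Y. Aromatic: F, W, Y.
Hydroxyl-bearing residues here: none (0).
Aromatic residues here: Trp2, Trp7, Phe8, Trp9 (4).
(Y belongs to both groups, but none appear in this sequence.) Total = 0 + 4 = 4.

4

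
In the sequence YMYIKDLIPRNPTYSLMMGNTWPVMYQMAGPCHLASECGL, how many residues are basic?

3

The basic amino acids are Lys (K), Arg (R), and His (H).
Matching residues: K5, R10, H33.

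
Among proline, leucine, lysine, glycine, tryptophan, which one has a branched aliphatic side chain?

leucine

Valine (V), leucine (L), and isoleucine (I) are the branched-chain amino acids.
Of the listed options, only leucine belongs to this group.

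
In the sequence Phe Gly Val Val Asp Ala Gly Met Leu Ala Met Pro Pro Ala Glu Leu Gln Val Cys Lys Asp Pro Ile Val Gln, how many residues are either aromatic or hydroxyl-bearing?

Aromatic: F, W, Y. Hydroxyl-bearing: S, T, Y.
Aromatic residues here: Phe1 (1).
Hydroxyl-bearing residues here: none (0).
(Y belongs to both groups, but none appear in this sequence.) Total = 1 + 0 = 1.

1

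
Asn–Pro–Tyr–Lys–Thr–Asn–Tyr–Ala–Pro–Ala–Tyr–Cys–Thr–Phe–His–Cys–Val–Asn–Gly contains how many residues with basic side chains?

2

Lysine (K), arginine (R), and histidine (H) have basic, nitrogen-containing side chains.
Matching residues: Lys4, His15.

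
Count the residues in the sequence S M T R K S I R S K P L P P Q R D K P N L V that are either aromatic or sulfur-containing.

Aromatic: F, W, Y. Sulfur-containing: C, M.
Aromatic residues here: none (0).
Sulfur-containing residues here: M2 (1).
The two groups share no amino acid, so total = 0 + 1 = 1.

1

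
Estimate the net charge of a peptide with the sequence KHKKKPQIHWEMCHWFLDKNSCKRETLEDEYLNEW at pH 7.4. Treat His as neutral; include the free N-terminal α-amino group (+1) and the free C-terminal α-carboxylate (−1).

0

The side chains ionized at physiological pH are Lys/Arg (+1) and Asp/Glu (−1); with His treated as neutral, nothing else contributes.
Positive (K, R): K1, K3, K4, K5, K19, K23, R24 → +7.
Negative (D, E): E11, D18, E25, E28, D29, E30, E34 → −7.
The N-terminus (+1) and C-terminus (−1) cancel.
Net charge = (+7) + (−7) = 0.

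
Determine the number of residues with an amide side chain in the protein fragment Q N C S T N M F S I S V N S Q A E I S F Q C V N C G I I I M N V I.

8

Only N (asparagine) and Q (glutamine) carry a side-chain carboxamide.
Matching residues: Q1, N2, N6, N13, Q15, Q21, N24, N31.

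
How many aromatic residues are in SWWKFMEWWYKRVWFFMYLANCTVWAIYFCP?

F, W, and Y each carry an aromatic ring on the side chain.
Matching residues: W2, W3, F5, W8, W9, Y10, W14, F15, F16, Y18, W25, Y28, F29.

13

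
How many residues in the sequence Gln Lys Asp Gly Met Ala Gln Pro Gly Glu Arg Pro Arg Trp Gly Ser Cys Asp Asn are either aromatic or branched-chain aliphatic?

1

Aromatic: F, W, Y. Branched-chain aliphatic: I, L, V.
Aromatic residues here: Trp14 (1).
Branched-chain aliphatic residues here: none (0).
The two groups share no amino acid, so total = 1 + 0 = 1.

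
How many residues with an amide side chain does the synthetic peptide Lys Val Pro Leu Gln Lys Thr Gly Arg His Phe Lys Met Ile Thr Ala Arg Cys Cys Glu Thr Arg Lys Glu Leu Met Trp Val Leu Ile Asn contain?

2

The amide-side-chain residues are Asn (N) and Gln (Q).
Matching residues: Gln5, Asn31.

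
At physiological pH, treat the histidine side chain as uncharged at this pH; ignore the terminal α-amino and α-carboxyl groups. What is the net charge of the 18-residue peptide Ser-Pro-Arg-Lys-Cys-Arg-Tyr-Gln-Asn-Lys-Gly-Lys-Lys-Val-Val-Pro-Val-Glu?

+5

The side chains ionized at physiological pH are Lys/Arg (+1) and Asp/Glu (−1); with His treated as neutral, nothing else contributes.
Positive (K, R): Arg3, Lys4, Arg6, Lys10, Lys12, Lys13 → +6.
Negative (D, E): Glu18 → −1.
Net charge = (+6) + (−1) = +5.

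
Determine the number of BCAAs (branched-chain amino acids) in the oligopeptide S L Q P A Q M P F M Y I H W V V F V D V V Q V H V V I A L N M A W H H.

V, L, and I make up the branched-chain aliphatic group.
Matching residues: L2, I12, V15, V16, V18, V20, V21, V23, V25, V26, I27, L29.

12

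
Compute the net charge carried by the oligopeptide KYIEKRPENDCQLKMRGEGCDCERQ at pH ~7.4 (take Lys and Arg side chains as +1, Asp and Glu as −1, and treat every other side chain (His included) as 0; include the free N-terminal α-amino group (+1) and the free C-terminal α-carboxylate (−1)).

Positive (K, R): K1, K5, R6, K14, R16, R24 → +6.
Negative (D, E): E4, E8, D10, E18, D21, E23 → −6.
The N-terminus (+1) and C-terminus (−1) cancel.
Net charge = (+6) + (−6) = 0.

0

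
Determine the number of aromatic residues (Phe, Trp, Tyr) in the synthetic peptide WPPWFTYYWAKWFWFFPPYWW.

Matching residues: W1, W4, F5, Y7, Y8, W9, W12, F13, W14, F15, F16, Y19, W20, W21.

14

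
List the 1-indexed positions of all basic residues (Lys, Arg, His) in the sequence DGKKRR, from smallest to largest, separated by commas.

3, 4, 5, 6

Matching residues: K3, K4, R5, R6.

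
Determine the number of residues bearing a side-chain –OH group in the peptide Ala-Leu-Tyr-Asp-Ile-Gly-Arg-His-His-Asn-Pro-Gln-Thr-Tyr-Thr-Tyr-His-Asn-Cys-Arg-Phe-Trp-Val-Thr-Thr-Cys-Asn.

7

Serine (S), threonine (T), and tyrosine (Y) each carry a hydroxyl group on the side chain.
Matching residues: Tyr3, Thr13, Tyr14, Thr15, Tyr16, Thr24, Thr25.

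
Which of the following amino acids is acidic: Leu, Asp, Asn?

Only D (aspartate) and E (glutamate) carry a side-chain carboxylic acid.
Of the listed options, only Asp belongs to this group.

Asp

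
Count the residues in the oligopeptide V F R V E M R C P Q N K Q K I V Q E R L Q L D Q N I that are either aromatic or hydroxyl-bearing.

1

Aromatic: F, W, Y. Hydroxyl-bearing: S, T, Y.
Aromatic residues here: F2 (1).
Hydroxyl-bearing residues here: none (0).
(Y belongs to both groups, but none appear in this sequence.) Total = 1 + 0 = 1.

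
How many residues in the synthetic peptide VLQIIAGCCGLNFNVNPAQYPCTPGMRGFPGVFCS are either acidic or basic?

Acidic: D, E. Basic: H, K, R.
Acidic residues here: none (0).
Basic residues here: R27 (1).
The two groups share no amino acid, so total = 0 + 1 = 1.

1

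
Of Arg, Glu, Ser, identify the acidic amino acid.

Only D (aspartate) and E (glutamate) carry a side-chain carboxylic acid.
Of the listed options, only Glu belongs to this group.

Glu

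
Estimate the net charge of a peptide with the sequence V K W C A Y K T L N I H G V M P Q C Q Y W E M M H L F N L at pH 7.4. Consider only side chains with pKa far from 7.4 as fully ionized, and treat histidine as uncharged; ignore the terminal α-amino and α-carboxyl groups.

At pH ~7.4 the Lys and Arg side chains are protonated (+1), the Asp and Glu side chains are deprotonated (−1), and with His taken as neutral all other side chains carry no charge.
Positive (K, R): K2, K7 → +2.
Negative (D, E): E22 → −1.
Net charge = (+2) + (−1) = +1.

+1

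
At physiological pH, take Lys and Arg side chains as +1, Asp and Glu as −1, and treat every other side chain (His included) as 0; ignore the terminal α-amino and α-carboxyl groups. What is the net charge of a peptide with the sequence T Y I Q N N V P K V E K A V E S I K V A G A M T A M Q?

+1

Positive (K, R): K9, K12, K18 → +3.
Negative (D, E): E11, E15 → −2.
Net charge = (+3) + (−2) = +1.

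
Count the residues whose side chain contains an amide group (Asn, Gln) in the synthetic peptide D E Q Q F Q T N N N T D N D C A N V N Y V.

Matching residues: Q3, Q4, Q6, N8, N9, N10, N13, N17, N19.

9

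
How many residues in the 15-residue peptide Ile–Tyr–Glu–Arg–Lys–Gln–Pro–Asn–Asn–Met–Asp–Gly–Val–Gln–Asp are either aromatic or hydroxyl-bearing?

1

Aromatic: F, W, Y. Hydroxyl-bearing: S, T, Y.
Aromatic residues here: Tyr2 (1).
Hydroxyl-bearing residues here: Tyr2 (1).
Y is in both groups, so the 1 Y residue must not be double-counted.
Total = 1 + 1 − 1 = 1.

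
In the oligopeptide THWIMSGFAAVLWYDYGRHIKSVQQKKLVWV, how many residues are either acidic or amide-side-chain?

Acidic: D, E. Amide-side-chain: N, Q.
Acidic residues here: D15 (1).
Amide-side-chain residues here: Q24, Q25 (2).
The two groups share no amino acid, so total = 1 + 2 = 3.

3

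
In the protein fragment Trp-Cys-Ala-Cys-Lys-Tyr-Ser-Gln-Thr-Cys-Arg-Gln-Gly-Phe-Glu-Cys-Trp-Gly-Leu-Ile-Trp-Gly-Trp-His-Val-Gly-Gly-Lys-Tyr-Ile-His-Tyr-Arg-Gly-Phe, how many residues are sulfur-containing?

Only Cys (C) and Met (M) have a sulfur atom in the side chain.
Matching residues: Cys2, Cys4, Cys10, Cys16.

4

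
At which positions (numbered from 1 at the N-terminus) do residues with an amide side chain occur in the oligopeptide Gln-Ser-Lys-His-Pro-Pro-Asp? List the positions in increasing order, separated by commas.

1

Asparagine (N) and glutamine (Q) have uncharged amide side chains.
Matching residues: Gln1.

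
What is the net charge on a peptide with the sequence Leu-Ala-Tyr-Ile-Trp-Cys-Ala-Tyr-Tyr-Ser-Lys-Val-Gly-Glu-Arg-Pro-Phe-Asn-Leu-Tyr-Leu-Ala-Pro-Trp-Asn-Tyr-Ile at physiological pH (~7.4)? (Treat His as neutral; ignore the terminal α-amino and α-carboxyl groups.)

+1

Near pH 7.4, K and R contribute +1 each, D and E contribute −1 each, and every other side chain (His included, as stated) is uncharged.
Positive (K, R): Lys11, Arg15 → +2.
Negative (D, E): Glu14 → −1.
Net charge = (+2) + (−1) = +1.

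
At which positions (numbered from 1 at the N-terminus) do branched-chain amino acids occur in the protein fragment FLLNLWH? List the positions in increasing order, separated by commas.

V, L, and I make up the branched-chain aliphatic group.
Matching residues: L2, L3, L5.

2, 3, 5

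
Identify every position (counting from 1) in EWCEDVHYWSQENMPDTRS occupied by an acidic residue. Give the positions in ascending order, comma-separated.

1, 4, 5, 12, 16

Matching residues: E1, E4, D5, E12, D16.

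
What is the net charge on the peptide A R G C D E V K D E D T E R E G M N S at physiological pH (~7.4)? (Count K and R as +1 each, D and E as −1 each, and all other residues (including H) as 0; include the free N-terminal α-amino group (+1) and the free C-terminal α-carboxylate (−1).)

Positive (K, R): R2, K8, R14 → +3.
Negative (D, E): D5, E6, D9, E10, D11, E13, E15 → −7.
The N-terminus (+1) and C-terminus (−1) cancel.
Net charge = (+3) + (−7) = −4.

-4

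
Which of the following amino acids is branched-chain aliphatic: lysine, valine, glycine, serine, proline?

valine

V, L, and I make up the branched-chain aliphatic group.
Of the listed options, only valine belongs to this group.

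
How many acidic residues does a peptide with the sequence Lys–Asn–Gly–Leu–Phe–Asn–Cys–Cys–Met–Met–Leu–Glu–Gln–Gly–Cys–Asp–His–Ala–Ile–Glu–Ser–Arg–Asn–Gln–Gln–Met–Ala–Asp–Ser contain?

Only D (aspartate) and E (glutamate) carry a side-chain carboxylic acid.
Matching residues: Glu12, Asp16, Glu20, Asp28.

4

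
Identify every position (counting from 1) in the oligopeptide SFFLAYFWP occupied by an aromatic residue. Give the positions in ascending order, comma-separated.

2, 3, 6, 7, 8

Matching residues: F2, F3, Y6, F7, W8.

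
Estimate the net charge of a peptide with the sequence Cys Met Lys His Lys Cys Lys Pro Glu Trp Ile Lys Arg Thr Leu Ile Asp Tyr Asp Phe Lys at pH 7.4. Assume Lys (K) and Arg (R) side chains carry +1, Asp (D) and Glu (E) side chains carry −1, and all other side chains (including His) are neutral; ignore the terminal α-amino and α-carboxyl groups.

+3

Positive (K, R): Lys3, Lys5, Lys7, Lys12, Arg13, Lys21 → +6.
Negative (D, E): Glu9, Asp17, Asp19 → −3.
Net charge = (+6) + (−3) = +3.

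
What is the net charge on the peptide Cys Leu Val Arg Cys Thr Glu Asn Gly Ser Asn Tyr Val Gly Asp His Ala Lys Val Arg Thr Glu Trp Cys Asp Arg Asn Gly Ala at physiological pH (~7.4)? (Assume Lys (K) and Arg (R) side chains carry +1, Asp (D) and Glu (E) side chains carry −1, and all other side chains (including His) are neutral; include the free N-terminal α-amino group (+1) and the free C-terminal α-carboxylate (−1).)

Positive (K, R): Arg4, Lys18, Arg20, Arg26 → +4.
Negative (D, E): Glu7, Asp15, Glu22, Asp25 → −4.
The N-terminus (+1) and C-terminus (−1) cancel.
Net charge = (+4) + (−4) = 0.

0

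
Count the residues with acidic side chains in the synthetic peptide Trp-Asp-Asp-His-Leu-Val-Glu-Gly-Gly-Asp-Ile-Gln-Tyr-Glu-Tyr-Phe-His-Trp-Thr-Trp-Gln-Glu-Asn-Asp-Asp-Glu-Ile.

The acidic residues are Asp (D) and Glu (E), whose side chains end in a carboxylate group.
Matching residues: Asp2, Asp3, Glu7, Asp10, Glu14, Glu22, Asp24, Asp25, Glu26.

9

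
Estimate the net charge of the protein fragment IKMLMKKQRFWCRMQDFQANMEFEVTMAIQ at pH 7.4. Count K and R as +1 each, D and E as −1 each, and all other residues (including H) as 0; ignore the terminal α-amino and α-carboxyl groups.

+2

Positive (K, R): K2, K6, K7, R9, R13 → +5.
Negative (D, E): D16, E22, E24 → −3.
Net charge = (+5) + (−3) = +2.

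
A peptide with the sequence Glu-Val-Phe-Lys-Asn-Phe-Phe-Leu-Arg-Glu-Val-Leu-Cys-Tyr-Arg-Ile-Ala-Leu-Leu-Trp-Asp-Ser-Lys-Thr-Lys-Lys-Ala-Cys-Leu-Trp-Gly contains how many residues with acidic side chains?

3

Only D (aspartate) and E (glutamate) carry a side-chain carboxylic acid.
Matching residues: Glu1, Glu10, Asp21.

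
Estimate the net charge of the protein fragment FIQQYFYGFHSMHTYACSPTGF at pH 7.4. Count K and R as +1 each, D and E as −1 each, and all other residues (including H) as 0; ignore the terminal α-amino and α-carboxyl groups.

Positive (K, R): none → +0.
Negative (D, E): none → −0.
Net charge = (+0) + (−0) = 0.

0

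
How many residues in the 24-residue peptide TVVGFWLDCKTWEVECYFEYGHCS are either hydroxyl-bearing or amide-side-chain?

Hydroxyl-bearing: S, T, Y. Amide-side-chain: N, Q.
Hydroxyl-bearing residues here: T1, T11, Y17, Y20, S24 (5).
Amide-side-chain residues here: none (0).
The two groups share no amino acid, so total = 5 + 0 = 5.

5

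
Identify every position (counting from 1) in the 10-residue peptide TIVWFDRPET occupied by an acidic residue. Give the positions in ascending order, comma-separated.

The acidic residues are Asp (D) and Glu (E), whose side chains end in a carboxylate group.
Matching residues: D6, E9.

6, 9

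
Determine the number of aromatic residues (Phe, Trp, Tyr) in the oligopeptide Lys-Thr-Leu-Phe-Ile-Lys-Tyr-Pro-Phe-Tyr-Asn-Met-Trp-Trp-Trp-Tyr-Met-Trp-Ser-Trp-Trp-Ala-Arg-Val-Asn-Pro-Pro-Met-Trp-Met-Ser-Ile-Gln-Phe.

13

Matching residues: Phe4, Tyr7, Phe9, Tyr10, Trp13, Trp14, Trp15, Tyr16, Trp18, Trp20, Trp21, Trp29, Phe34.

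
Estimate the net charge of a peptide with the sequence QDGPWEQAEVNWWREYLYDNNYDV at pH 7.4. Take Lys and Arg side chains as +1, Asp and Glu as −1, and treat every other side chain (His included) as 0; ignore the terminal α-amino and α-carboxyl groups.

-5

Positive (K, R): R14 → +1.
Negative (D, E): D2, E6, E9, E15, D19, D23 → −6.
Net charge = (+1) + (−6) = −5.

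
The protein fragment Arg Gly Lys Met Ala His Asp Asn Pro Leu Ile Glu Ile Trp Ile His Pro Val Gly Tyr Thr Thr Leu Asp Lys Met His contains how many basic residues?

6

The basic amino acids are Lys (K), Arg (R), and His (H).
Matching residues: Arg1, Lys3, His6, His16, Lys25, His27.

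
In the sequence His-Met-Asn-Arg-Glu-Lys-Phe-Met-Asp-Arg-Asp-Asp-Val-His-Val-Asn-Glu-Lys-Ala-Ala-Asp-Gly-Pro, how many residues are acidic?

6

Only D (aspartate) and E (glutamate) carry a side-chain carboxylic acid.
Matching residues: Glu5, Asp9, Asp11, Asp12, Glu17, Asp21.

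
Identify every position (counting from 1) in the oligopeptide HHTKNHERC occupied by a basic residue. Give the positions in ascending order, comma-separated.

1, 2, 4, 6, 8

Lysine (K), arginine (R), and histidine (H) have basic, nitrogen-containing side chains.
Matching residues: H1, H2, K4, H6, R8.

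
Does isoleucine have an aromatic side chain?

No

Phenylalanine (F), tryptophan (W), and tyrosine (Y) have aromatic ring side chains.
Isoleucine is not in this group.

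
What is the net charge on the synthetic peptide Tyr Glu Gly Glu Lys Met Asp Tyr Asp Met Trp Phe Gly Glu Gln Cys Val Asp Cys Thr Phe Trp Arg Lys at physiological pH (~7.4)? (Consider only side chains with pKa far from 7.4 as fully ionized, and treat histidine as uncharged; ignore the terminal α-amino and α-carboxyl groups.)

The side chains ionized at physiological pH are Lys/Arg (+1) and Asp/Glu (−1); with His treated as neutral, nothing else contributes.
Positive (K, R): Lys5, Arg23, Lys24 → +3.
Negative (D, E): Glu2, Glu4, Asp7, Asp9, Glu14, Asp18 → −6.
Net charge = (+3) + (−6) = −3.

-3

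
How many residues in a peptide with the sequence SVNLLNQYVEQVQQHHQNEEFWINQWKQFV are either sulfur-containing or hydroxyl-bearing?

Sulfur-containing: C, M. Hydroxyl-bearing: S, T, Y.
Sulfur-containing residues here: none (0).
Hydroxyl-bearing residues here: S1, Y8 (2).
The two groups share no amino acid, so total = 0 + 2 = 2.

2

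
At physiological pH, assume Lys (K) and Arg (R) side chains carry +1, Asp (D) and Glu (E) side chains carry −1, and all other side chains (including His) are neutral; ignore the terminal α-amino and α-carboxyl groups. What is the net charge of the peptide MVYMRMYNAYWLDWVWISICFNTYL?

Positive (K, R): R5 → +1.
Negative (D, E): D13 → −1.
Net charge = (+1) + (−1) = 0.

0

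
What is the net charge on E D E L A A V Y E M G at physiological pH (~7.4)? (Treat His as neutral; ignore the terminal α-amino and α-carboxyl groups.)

Near pH 7.4, K and R contribute +1 each, D and E contribute −1 each, and every other side chain (His included, as stated) is uncharged.
Positive (K, R): none → +0.
Negative (D, E): E1, D2, E3, E9 → −4.
Net charge = (+0) + (−4) = −4.

-4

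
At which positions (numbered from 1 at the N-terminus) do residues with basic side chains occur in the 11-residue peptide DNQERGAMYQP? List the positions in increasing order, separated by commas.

5

K, R, and H are the three residues with basic side chains (ε-amine, guanidinium, and imidazole respectively).
Matching residues: R5.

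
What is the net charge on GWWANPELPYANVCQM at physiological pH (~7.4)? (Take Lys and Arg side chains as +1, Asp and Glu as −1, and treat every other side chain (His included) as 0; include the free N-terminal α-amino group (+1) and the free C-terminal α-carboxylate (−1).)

Positive (K, R): none → +0.
Negative (D, E): E7 → −1.
The N-terminus (+1) and C-terminus (−1) cancel.
Net charge = (+0) + (−1) = −1.

-1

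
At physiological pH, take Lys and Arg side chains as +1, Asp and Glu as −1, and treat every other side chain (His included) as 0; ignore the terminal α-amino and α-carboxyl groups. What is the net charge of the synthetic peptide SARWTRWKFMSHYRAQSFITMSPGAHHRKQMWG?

+6

Positive (K, R): R3, R6, K8, R14, R28, K29 → +6.
Negative (D, E): none → −0.
Net charge = (+6) + (−0) = +6.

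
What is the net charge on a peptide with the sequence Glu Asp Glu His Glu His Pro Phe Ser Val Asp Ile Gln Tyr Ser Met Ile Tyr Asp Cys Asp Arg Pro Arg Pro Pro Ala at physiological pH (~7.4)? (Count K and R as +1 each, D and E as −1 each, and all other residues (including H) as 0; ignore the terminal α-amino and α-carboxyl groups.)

Positive (K, R): Arg22, Arg24 → +2.
Negative (D, E): Glu1, Asp2, Glu3, Glu5, Asp11, Asp19, Asp21 → −7.
Net charge = (+2) + (−7) = −5.

-5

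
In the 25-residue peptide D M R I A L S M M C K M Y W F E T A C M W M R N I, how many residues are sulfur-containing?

Cysteine (C, thiol) and methionine (M, thioether) are the two sulfur-containing amino acids.
Matching residues: M2, M8, M9, C10, M12, C19, M20, M22.

8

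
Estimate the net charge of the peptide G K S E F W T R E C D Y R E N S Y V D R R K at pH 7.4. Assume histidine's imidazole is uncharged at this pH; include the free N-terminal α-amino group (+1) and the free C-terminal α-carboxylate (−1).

The side chains ionized at physiological pH are Lys/Arg (+1) and Asp/Glu (−1); with His treated as neutral, nothing else contributes.
Positive (K, R): K2, R8, R13, R20, R21, K22 → +6.
Negative (D, E): E4, E9, D11, E14, D19 → −5.
The N-terminus (+1) and C-terminus (−1) cancel.
Net charge = (+6) + (−5) = +1.

+1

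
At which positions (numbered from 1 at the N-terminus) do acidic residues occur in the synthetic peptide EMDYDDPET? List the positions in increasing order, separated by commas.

Only D (aspartate) and E (glutamate) carry a side-chain carboxylic acid.
Matching residues: E1, D3, D5, D6, E8.

1, 3, 5, 6, 8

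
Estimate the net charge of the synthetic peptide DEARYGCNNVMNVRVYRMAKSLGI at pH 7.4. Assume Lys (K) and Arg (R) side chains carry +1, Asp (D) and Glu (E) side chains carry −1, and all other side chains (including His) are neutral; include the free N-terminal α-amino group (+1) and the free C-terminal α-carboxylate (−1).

Positive (K, R): R4, R14, R17, K20 → +4.
Negative (D, E): D1, E2 → −2.
The N-terminus (+1) and C-terminus (−1) cancel.
Net charge = (+4) + (−2) = +2.

+2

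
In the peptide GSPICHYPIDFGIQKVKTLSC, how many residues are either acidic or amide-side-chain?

2

Acidic: D, E. Amide-side-chain: N, Q.
Acidic residues here: D10 (1).
Amide-side-chain residues here: Q14 (1).
The two groups share no amino acid, so total = 1 + 1 = 2.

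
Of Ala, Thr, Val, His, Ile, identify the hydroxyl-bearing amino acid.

Thr

S, T, and Y are the three residues with a side-chain hydroxyl.
Of the listed options, only Thr belongs to this group.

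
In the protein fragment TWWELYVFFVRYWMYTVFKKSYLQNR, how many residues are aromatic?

Phenylalanine (F), tryptophan (W), and tyrosine (Y) have aromatic ring side chains.
Matching residues: W2, W3, Y6, F8, F9, Y12, W13, Y15, F18, Y22.

10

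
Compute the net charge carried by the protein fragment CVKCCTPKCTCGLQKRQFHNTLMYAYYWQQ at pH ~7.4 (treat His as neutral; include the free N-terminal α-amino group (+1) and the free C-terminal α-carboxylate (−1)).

Near pH 7.4, K and R contribute +1 each, D and E contribute −1 each, and every other side chain (His included, as stated) is uncharged.
Positive (K, R): K3, K8, K15, R16 → +4.
Negative (D, E): none → −0.
The N-terminus (+1) and C-terminus (−1) cancel.
Net charge = (+4) + (−0) = +4.

+4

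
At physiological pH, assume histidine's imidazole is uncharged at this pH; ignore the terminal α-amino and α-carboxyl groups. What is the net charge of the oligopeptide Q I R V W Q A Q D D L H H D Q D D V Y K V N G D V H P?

At pH ~7.4 the Lys and Arg side chains are protonated (+1), the Asp and Glu side chains are deprotonated (−1), and with His taken as neutral all other side chains carry no charge.
Positive (K, R): R3, K20 → +2.
Negative (D, E): D9, D10, D14, D16, D17, D24 → −6.
Net charge = (+2) + (−6) = −4.

-4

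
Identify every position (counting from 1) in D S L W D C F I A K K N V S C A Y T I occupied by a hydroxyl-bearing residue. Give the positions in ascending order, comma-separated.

The –OH-bearing residues are Ser, Thr (aliphatic alcohols), and Tyr (phenol).
Matching residues: S2, S14, Y17, T18.

2, 14, 17, 18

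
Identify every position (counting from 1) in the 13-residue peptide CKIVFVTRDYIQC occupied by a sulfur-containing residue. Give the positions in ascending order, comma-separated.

The sulfur-bearing residues are cysteine (–SH) and methionine (–S–CH₃).
Matching residues: C1, C13.

1, 13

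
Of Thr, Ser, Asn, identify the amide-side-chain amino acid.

Only N (asparagine) and Q (glutamine) carry a side-chain carboxamide.
Of the listed options, only Asn belongs to this group.

Asn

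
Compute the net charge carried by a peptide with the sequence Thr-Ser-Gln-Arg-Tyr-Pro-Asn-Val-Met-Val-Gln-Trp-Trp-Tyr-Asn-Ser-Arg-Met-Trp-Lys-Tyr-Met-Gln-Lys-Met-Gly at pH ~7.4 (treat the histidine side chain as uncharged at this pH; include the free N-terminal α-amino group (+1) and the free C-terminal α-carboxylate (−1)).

+4

At pH ~7.4 the Lys and Arg side chains are protonated (+1), the Asp and Glu side chains are deprotonated (−1), and with His taken as neutral all other side chains carry no charge.
Positive (K, R): Arg4, Arg17, Lys20, Lys24 → +4.
Negative (D, E): none → −0.
The N-terminus (+1) and C-terminus (−1) cancel.
Net charge = (+4) + (−0) = +4.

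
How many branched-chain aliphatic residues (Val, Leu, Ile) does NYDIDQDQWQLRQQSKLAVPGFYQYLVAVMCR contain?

7

Matching residues: I4, L11, L17, V19, L26, V27, V29.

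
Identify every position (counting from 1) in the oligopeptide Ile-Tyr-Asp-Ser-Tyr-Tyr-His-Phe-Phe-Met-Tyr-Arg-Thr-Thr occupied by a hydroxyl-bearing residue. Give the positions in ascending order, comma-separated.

2, 4, 5, 6, 11, 13, 14

The –OH-bearing residues are Ser, Thr (aliphatic alcohols), and Tyr (phenol).
Matching residues: Tyr2, Ser4, Tyr5, Tyr6, Tyr11, Thr13, Thr14.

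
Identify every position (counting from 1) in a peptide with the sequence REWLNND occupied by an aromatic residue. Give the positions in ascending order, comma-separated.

Matching residues: W3.

3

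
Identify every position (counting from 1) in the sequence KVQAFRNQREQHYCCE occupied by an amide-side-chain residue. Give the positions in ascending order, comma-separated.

3, 7, 8, 11

Only N (asparagine) and Q (glutamine) carry a side-chain carboxamide.
Matching residues: Q3, N7, Q8, Q11.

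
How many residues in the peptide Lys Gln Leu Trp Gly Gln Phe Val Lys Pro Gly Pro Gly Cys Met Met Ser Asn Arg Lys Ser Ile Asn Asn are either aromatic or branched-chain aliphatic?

Aromatic: F, W, Y. Branched-chain aliphatic: I, L, V.
Aromatic residues here: Trp4, Phe7 (2).
Branched-chain aliphatic residues here: Leu3, Val8, Ile22 (3).
The two groups share no amino acid, so total = 2 + 3 = 5.

5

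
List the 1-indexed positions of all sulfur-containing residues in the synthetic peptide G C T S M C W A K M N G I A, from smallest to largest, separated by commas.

2, 5, 6, 10

Cysteine (C, thiol) and methionine (M, thioether) are the two sulfur-containing amino acids.
Matching residues: C2, M5, C6, M10.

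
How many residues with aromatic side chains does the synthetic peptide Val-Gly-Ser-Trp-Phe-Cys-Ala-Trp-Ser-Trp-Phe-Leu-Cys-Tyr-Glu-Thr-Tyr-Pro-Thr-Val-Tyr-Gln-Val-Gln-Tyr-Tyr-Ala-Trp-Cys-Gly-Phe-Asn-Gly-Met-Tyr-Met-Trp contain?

F, W, and Y each carry an aromatic ring on the side chain.
Matching residues: Trp4, Phe5, Trp8, Trp10, Phe11, Tyr14, Tyr17, Tyr21, Tyr25, Tyr26, Trp28, Phe31, Tyr35, Trp37.

14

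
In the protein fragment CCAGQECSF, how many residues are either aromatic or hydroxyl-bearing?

Aromatic: F, W, Y. Hydroxyl-bearing: S, T, Y.
Aromatic residues here: F9 (1).
Hydroxyl-bearing residues here: S8 (1).
(Y belongs to both groups, but none appear in this sequence.) Total = 1 + 1 = 2.

2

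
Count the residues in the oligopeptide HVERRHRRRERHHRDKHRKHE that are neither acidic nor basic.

1

Acidic: D, E. Basic: K, R, H. All other residues are neither.
Matching residues: V2.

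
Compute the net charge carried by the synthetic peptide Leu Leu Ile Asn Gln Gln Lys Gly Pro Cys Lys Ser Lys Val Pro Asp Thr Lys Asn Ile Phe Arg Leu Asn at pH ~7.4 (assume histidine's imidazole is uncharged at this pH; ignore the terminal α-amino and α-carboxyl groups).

+4

At pH ~7.4 the Lys and Arg side chains are protonated (+1), the Asp and Glu side chains are deprotonated (−1), and with His taken as neutral all other side chains carry no charge.
Positive (K, R): Lys7, Lys11, Lys13, Lys18, Arg22 → +5.
Negative (D, E): Asp16 → −1.
Net charge = (+5) + (−1) = +4.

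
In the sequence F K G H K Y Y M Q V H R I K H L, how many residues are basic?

7

The basic amino acids are Lys (K), Arg (R), and His (H).
Matching residues: K2, H4, K5, H11, R12, K14, H15.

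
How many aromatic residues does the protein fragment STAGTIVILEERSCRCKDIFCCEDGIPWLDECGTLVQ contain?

Phenylalanine (F), tryptophan (W), and tyrosine (Y) have aromatic ring side chains.
Matching residues: F20, W28.

2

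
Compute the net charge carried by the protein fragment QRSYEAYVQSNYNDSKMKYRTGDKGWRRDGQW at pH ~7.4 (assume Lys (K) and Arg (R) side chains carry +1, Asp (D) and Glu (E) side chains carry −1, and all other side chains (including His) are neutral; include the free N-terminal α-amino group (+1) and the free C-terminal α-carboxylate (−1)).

+3

Positive (K, R): R2, K16, K18, R20, K24, R27, R28 → +7.
Negative (D, E): E5, D14, D23, D29 → −4.
The N-terminus (+1) and C-terminus (−1) cancel.
Net charge = (+7) + (−4) = +3.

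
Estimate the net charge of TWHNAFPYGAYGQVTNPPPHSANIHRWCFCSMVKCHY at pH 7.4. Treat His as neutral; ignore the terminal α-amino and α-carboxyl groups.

Near pH 7.4, K and R contribute +1 each, D and E contribute −1 each, and every other side chain (His included, as stated) is uncharged.
Positive (K, R): R26, K34 → +2.
Negative (D, E): none → −0.
Net charge = (+2) + (−0) = +2.

+2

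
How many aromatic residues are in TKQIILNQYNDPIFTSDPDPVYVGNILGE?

Phenylalanine (F), tryptophan (W), and tyrosine (Y) have aromatic ring side chains.
Matching residues: Y9, F14, Y22.

3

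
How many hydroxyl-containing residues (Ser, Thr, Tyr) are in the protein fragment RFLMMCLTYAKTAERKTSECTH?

6

Matching residues: T8, Y9, T12, T17, S18, T21.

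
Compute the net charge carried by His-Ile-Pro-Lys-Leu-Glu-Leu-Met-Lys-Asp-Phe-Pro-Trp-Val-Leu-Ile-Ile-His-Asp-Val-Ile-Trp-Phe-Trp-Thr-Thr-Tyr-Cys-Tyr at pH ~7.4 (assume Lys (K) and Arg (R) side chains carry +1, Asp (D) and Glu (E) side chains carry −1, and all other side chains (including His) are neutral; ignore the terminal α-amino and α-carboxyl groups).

-1

Positive (K, R): Lys4, Lys9 → +2.
Negative (D, E): Glu6, Asp10, Asp19 → −3.
Net charge = (+2) + (−3) = −1.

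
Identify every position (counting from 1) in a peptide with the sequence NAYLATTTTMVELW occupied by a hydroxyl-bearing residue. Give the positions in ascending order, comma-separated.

The –OH-bearing residues are Ser, Thr (aliphatic alcohols), and Tyr (phenol).
Matching residues: Y3, T6, T7, T8, T9.

3, 6, 7, 8, 9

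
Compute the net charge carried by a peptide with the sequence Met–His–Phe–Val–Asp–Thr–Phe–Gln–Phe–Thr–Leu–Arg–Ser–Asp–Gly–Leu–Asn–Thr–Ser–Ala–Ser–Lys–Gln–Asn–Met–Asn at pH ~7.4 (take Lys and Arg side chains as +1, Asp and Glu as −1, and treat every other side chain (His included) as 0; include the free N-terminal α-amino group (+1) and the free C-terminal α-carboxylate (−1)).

0

Positive (K, R): Arg12, Lys22 → +2.
Negative (D, E): Asp5, Asp14 → −2.
The N-terminus (+1) and C-terminus (−1) cancel.
Net charge = (+2) + (−2) = 0.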